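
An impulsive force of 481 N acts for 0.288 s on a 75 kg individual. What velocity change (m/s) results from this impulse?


J = F * dt = 481 * 0.288 = 138.5280 N*s
delta_v = J / m
delta_v = 138.5280 / 75
delta_v = 1.8470


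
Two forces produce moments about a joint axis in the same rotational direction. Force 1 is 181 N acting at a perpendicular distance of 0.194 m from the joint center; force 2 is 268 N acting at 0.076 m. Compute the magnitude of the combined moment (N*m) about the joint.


M = F1 * d1 + F2 * d2
M = 181 * 0.194 + 268 * 0.076
M = 35.1140 + 20.3680
M = 55.4820


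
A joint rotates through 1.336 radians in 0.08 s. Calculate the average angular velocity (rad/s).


omega = delta_theta / delta_t
omega = 1.336 / 0.08
omega = 16.7000


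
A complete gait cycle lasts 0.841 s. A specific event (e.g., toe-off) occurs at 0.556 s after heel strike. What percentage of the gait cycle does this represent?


pct = (event_time / cycle_time) * 100
pct = (0.556 / 0.841) * 100
ratio = 0.6611
pct = 66.1118


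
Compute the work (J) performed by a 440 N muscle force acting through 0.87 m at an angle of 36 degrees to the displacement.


W = F * d * cos(theta)
theta = 36 deg = 0.6283 rad
cos(theta) = 0.8090
W = 440 * 0.87 * 0.8090
W = 309.6917


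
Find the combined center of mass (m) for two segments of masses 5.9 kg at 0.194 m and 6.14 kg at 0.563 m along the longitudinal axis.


COM = (m1*x1 + m2*x2) / (m1 + m2)
COM = (5.9*0.194 + 6.14*0.563) / (5.9 + 6.14)
Numerator = 4.6014
Denominator = 12.0400
COM = 0.3822


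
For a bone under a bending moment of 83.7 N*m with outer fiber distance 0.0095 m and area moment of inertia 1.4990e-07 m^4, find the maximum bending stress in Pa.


sigma = M * c / I
sigma = 83.7 * 0.0095 / 1.4990e-07
M * c = 0.7952
sigma = 5.3045e+06


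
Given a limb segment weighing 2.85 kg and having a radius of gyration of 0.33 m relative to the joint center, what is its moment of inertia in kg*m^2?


I = m * k^2
I = 2.85 * 0.33^2
k^2 = 0.1089
I = 0.3104


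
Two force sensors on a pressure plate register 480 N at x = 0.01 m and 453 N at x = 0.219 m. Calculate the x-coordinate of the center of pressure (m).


COP_x = (F1*x1 + F2*x2) / (F1 + F2)
COP_x = (480*0.01 + 453*0.219) / (480 + 453)
Numerator = 104.0070
Denominator = 933
COP_x = 0.1115


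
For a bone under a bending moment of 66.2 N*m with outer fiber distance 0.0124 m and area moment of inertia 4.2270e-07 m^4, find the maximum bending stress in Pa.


sigma = M * c / I
sigma = 66.2 * 0.0124 / 4.2270e-07
M * c = 0.8209
sigma = 1.9420e+06


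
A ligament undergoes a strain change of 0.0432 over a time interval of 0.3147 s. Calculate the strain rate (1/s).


strain_rate = delta_strain / delta_t
strain_rate = 0.0432 / 0.3147
strain_rate = 0.1373


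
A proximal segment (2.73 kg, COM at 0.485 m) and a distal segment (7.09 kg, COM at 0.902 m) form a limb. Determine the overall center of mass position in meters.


COM = (m1*x1 + m2*x2) / (m1 + m2)
COM = (2.73*0.485 + 7.09*0.902) / (2.73 + 7.09)
Numerator = 7.7192
Denominator = 9.8200
COM = 0.7861


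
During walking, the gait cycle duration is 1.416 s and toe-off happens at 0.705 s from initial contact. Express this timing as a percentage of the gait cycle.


pct = (event_time / cycle_time) * 100
pct = (0.705 / 1.416) * 100
ratio = 0.4979
pct = 49.7881


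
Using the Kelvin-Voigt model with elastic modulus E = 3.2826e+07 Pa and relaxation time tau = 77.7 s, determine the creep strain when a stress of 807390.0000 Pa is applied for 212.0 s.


epsilon(t) = (sigma/E) * (1 - exp(-t/tau))
sigma/E = 807390.0000 / 3.2826e+07 = 0.0246
exp(-t/tau) = exp(-212.0 / 77.7) = 0.0653
epsilon = 0.0246 * (1 - 0.0653)
epsilon = 0.0230


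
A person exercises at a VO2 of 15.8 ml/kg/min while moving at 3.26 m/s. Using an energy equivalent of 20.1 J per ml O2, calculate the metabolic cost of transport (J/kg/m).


Power per kg = VO2 * 20.1 / 60
Power per kg = 15.8 * 20.1 / 60 = 5.2930 W/kg
Cost = power_per_kg / speed
Cost = 5.2930 / 3.26
Cost = 1.6236


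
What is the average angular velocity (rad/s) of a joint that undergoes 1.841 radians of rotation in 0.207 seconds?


omega = delta_theta / delta_t
omega = 1.841 / 0.207
omega = 8.8937


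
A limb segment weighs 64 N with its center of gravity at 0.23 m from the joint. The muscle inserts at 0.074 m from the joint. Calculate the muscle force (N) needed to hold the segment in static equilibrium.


F_muscle = W * d_load / d_muscle
F_muscle = 64 * 0.23 / 0.074
Numerator = 14.7200
F_muscle = 198.9189


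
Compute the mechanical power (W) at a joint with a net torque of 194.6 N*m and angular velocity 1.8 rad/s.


P = M * omega
P = 194.6 * 1.8
P = 350.2800


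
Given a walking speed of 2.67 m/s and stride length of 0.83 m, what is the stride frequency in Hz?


f = v / stride_length
f = 2.67 / 0.83
f = 3.2169


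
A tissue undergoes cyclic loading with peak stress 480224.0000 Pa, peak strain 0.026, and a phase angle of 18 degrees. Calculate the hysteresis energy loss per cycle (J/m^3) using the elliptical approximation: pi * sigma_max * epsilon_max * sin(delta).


E_loss = pi * sigma_max * epsilon_max * sin(delta)
delta = 18 deg = 0.3142 rad
sin(delta) = 0.3090
E_loss = pi * 480224.0000 * 0.026 * 0.3090
E_loss = 12121.3069


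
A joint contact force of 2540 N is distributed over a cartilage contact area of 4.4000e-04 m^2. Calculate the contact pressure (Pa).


P = F / A
P = 2540 / 4.4000e-04
P = 5.7727e+06


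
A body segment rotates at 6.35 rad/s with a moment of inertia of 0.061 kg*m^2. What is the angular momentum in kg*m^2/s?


L = I * omega
L = 0.061 * 6.35
L = 0.3873


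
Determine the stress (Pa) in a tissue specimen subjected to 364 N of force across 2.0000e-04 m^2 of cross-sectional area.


stress = F / A
stress = 364 / 2.0000e-04
stress = 1.8200e+06


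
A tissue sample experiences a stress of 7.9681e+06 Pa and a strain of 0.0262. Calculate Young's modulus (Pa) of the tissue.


E = stress / strain
E = 7.9681e+06 / 0.0262
E = 3.0413e+08


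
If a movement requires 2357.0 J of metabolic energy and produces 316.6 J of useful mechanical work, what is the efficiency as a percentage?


eta = (W_mech / E_meta) * 100
eta = (316.6 / 2357.0) * 100
ratio = 0.1343
eta = 13.4323


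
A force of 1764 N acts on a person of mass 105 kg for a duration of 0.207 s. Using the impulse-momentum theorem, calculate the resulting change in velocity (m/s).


J = F * dt = 1764 * 0.207 = 365.1480 N*s
delta_v = J / m
delta_v = 365.1480 / 105
delta_v = 3.4776


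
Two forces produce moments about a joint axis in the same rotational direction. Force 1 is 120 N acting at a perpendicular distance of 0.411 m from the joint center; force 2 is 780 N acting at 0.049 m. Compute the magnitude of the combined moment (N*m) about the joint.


M = F1 * d1 + F2 * d2
M = 120 * 0.411 + 780 * 0.049
M = 49.3200 + 38.2200
M = 87.5400


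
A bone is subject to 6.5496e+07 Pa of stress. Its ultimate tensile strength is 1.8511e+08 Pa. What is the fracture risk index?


FRI = applied / ultimate
FRI = 6.5496e+07 / 1.8511e+08
FRI = 0.3538


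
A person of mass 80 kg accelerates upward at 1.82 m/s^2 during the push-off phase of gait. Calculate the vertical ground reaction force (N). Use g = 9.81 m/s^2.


GRF = m * (g + a)
GRF = 80 * (9.81 + 1.82)
GRF = 80 * 11.6300
GRF = 930.4000


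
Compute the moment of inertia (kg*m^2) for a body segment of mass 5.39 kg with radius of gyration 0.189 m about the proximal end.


I = m * k^2
I = 5.39 * 0.189^2
k^2 = 0.0357
I = 0.1925


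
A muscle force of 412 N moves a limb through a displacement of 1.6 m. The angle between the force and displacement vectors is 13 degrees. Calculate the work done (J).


W = F * d * cos(theta)
theta = 13 deg = 0.2269 rad
cos(theta) = 0.9744
W = 412 * 1.6 * 0.9744
W = 642.3047


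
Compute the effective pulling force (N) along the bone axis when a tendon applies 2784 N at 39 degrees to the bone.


F_eff = F_tendon * cos(theta)
theta = 39 deg = 0.6807 rad
cos(theta) = 0.7771
F_eff = 2784 * 0.7771
F_eff = 2163.5744


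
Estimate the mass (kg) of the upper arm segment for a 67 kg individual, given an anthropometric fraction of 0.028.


m_segment = body_mass * fraction
m_segment = 67 * 0.028
m_segment = 1.8760


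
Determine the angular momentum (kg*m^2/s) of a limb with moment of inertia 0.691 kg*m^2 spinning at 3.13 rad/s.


L = I * omega
L = 0.691 * 3.13
L = 2.1628


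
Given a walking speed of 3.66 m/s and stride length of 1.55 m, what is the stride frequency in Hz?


f = v / stride_length
f = 3.66 / 1.55
f = 2.3613


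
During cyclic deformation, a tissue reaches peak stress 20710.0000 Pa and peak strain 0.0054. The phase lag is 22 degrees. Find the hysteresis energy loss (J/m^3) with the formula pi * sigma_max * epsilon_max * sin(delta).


E_loss = pi * sigma_max * epsilon_max * sin(delta)
delta = 22 deg = 0.3840 rad
sin(delta) = 0.3746
E_loss = pi * 20710.0000 * 0.0054 * 0.3746
E_loss = 131.6131


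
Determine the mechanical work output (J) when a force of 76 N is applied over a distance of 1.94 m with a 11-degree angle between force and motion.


W = F * d * cos(theta)
theta = 11 deg = 0.1920 rad
cos(theta) = 0.9816
W = 76 * 1.94 * 0.9816
W = 144.7311


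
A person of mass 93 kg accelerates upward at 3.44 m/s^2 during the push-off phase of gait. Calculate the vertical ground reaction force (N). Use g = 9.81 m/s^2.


GRF = m * (g + a)
GRF = 93 * (9.81 + 3.44)
GRF = 93 * 13.2500
GRF = 1232.2500


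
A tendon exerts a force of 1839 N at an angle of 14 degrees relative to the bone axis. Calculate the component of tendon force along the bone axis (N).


F_eff = F_tendon * cos(theta)
theta = 14 deg = 0.2443 rad
cos(theta) = 0.9703
F_eff = 1839 * 0.9703
F_eff = 1784.3738


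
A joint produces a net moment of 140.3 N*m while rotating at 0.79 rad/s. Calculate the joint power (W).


P = M * omega
P = 140.3 * 0.79
P = 110.8370


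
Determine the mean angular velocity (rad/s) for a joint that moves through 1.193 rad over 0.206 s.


omega = delta_theta / delta_t
omega = 1.193 / 0.206
omega = 5.7913


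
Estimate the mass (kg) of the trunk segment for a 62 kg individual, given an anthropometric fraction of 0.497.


m_segment = body_mass * fraction
m_segment = 62 * 0.497
m_segment = 30.8140


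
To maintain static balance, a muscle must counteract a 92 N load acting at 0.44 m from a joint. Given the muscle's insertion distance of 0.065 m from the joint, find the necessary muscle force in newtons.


F_muscle = W * d_load / d_muscle
F_muscle = 92 * 0.44 / 0.065
Numerator = 40.4800
F_muscle = 622.7692


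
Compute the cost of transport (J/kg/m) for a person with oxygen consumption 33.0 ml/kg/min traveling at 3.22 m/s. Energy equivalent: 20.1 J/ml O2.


Power per kg = VO2 * 20.1 / 60
Power per kg = 33.0 * 20.1 / 60 = 11.0550 W/kg
Cost = power_per_kg / speed
Cost = 11.0550 / 3.22
Cost = 3.4332


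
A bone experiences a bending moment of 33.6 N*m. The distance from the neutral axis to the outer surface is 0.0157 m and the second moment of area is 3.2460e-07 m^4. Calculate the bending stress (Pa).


sigma = M * c / I
sigma = 33.6 * 0.0157 / 3.2460e-07
M * c = 0.5275
sigma = 1.6251e+06


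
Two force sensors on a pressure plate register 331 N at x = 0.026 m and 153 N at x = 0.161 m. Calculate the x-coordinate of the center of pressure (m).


COP_x = (F1*x1 + F2*x2) / (F1 + F2)
COP_x = (331*0.026 + 153*0.161) / (331 + 153)
Numerator = 33.2390
Denominator = 484
COP_x = 0.0687


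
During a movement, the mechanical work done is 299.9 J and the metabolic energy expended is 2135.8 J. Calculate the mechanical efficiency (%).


eta = (W_mech / E_meta) * 100
eta = (299.9 / 2135.8) * 100
ratio = 0.1404
eta = 14.0416


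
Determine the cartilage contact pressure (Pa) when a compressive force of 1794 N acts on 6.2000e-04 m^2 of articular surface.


P = F / A
P = 1794 / 6.2000e-04
P = 2.8935e+06


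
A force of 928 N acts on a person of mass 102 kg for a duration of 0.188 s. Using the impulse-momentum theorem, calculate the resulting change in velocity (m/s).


J = F * dt = 928 * 0.188 = 174.4640 N*s
delta_v = J / m
delta_v = 174.4640 / 102
delta_v = 1.7104


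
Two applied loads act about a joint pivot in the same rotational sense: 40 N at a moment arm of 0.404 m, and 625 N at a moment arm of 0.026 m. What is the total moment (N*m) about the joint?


M = F1 * d1 + F2 * d2
M = 40 * 0.404 + 625 * 0.026
M = 16.1600 + 16.2500
M = 32.4100


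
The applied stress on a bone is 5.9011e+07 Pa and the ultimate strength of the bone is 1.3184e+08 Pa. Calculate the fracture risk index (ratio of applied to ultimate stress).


FRI = applied / ultimate
FRI = 5.9011e+07 / 1.3184e+08
FRI = 0.4476


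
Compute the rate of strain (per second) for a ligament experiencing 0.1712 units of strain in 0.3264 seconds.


strain_rate = delta_strain / delta_t
strain_rate = 0.1712 / 0.3264
strain_rate = 0.5245


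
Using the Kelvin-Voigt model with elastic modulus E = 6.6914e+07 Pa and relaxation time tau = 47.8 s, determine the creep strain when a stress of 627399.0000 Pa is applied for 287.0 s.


epsilon(t) = (sigma/E) * (1 - exp(-t/tau))
sigma/E = 627399.0000 / 6.6914e+07 = 0.0094
exp(-t/tau) = exp(-287.0 / 47.8) = 0.0025
epsilon = 0.0094 * (1 - 0.0025)
epsilon = 0.0094


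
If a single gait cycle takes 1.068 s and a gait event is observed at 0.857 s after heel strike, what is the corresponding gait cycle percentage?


pct = (event_time / cycle_time) * 100
pct = (0.857 / 1.068) * 100
ratio = 0.8024
pct = 80.2434


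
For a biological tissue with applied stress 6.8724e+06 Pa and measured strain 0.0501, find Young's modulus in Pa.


E = stress / strain
E = 6.8724e+06 / 0.0501
E = 1.3717e+08


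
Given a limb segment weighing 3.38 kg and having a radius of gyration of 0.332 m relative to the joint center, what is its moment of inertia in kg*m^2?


I = m * k^2
I = 3.38 * 0.332^2
k^2 = 0.1102
I = 0.3726


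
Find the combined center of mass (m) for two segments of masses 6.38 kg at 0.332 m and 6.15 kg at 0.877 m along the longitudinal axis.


COM = (m1*x1 + m2*x2) / (m1 + m2)
COM = (6.38*0.332 + 6.15*0.877) / (6.38 + 6.15)
Numerator = 7.5117
Denominator = 12.5300
COM = 0.5995


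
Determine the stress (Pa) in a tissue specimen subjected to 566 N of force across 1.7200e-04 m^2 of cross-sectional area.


stress = F / A
stress = 566 / 1.7200e-04
stress = 3.2907e+06


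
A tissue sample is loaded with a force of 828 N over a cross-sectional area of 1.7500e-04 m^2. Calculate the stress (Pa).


stress = F / A
stress = 828 / 1.7500e-04
stress = 4.7314e+06


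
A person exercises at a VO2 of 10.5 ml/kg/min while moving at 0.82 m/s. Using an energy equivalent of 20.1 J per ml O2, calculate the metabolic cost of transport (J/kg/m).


Power per kg = VO2 * 20.1 / 60
Power per kg = 10.5 * 20.1 / 60 = 3.5175 W/kg
Cost = power_per_kg / speed
Cost = 3.5175 / 0.82
Cost = 4.2896


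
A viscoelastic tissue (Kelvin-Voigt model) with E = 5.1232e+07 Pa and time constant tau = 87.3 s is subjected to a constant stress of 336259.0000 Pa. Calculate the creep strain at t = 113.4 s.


epsilon(t) = (sigma/E) * (1 - exp(-t/tau))
sigma/E = 336259.0000 / 5.1232e+07 = 0.0066
exp(-t/tau) = exp(-113.4 / 87.3) = 0.2728
epsilon = 0.0066 * (1 - 0.2728)
epsilon = 0.0048


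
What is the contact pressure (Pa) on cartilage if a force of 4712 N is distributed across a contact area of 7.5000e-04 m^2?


P = F / A
P = 4712 / 7.5000e-04
P = 6.2827e+06


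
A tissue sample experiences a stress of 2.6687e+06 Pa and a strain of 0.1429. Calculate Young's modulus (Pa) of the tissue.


E = stress / strain
E = 2.6687e+06 / 0.1429
E = 1.8675e+07


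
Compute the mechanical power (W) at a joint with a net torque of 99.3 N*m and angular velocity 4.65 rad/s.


P = M * omega
P = 99.3 * 4.65
P = 461.7450


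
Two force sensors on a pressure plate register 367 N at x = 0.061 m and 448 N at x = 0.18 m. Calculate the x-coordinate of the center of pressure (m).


COP_x = (F1*x1 + F2*x2) / (F1 + F2)
COP_x = (367*0.061 + 448*0.18) / (367 + 448)
Numerator = 103.0270
Denominator = 815
COP_x = 0.1264


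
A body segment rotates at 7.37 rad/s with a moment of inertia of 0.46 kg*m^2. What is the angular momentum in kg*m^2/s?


L = I * omega
L = 0.46 * 7.37
L = 3.3902


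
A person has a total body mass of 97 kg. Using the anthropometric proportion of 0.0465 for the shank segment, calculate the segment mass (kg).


m_segment = body_mass * fraction
m_segment = 97 * 0.0465
m_segment = 4.5105


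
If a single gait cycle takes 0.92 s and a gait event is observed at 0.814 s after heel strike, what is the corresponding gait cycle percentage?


pct = (event_time / cycle_time) * 100
pct = (0.814 / 0.92) * 100
ratio = 0.8848
pct = 88.4783


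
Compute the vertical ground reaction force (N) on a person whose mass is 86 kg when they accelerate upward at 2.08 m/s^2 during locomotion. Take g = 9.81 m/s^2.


GRF = m * (g + a)
GRF = 86 * (9.81 + 2.08)
GRF = 86 * 11.8900
GRF = 1022.5400


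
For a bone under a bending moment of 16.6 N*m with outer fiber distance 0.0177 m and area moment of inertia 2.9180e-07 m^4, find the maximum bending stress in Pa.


sigma = M * c / I
sigma = 16.6 * 0.0177 / 2.9180e-07
M * c = 0.2938
sigma = 1.0069e+06


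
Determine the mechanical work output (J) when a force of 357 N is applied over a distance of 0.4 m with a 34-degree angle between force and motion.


W = F * d * cos(theta)
theta = 34 deg = 0.5934 rad
cos(theta) = 0.8290
W = 357 * 0.4 * 0.8290
W = 118.3866


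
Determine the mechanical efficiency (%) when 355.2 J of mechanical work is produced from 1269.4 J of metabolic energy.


eta = (W_mech / E_meta) * 100
eta = (355.2 / 1269.4) * 100
ratio = 0.2798
eta = 27.9817


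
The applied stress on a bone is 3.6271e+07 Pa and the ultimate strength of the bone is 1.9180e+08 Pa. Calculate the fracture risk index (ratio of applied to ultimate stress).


FRI = applied / ultimate
FRI = 3.6271e+07 / 1.9180e+08
FRI = 0.1891


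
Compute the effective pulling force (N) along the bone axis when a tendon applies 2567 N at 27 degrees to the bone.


F_eff = F_tendon * cos(theta)
theta = 27 deg = 0.4712 rad
cos(theta) = 0.8910
F_eff = 2567 * 0.8910
F_eff = 2287.2137


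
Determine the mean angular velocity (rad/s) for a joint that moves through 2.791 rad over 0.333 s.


omega = delta_theta / delta_t
omega = 2.791 / 0.333
omega = 8.3814


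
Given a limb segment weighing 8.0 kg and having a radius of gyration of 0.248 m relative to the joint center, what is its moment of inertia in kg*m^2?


I = m * k^2
I = 8.0 * 0.248^2
k^2 = 0.0615
I = 0.4920


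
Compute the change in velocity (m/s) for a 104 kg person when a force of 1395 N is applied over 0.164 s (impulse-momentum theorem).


J = F * dt = 1395 * 0.164 = 228.7800 N*s
delta_v = J / m
delta_v = 228.7800 / 104
delta_v = 2.1998


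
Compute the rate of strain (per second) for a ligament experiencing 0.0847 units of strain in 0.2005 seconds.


strain_rate = delta_strain / delta_t
strain_rate = 0.0847 / 0.2005
strain_rate = 0.4224


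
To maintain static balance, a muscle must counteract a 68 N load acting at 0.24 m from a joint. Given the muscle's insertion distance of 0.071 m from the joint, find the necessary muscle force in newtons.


F_muscle = W * d_load / d_muscle
F_muscle = 68 * 0.24 / 0.071
Numerator = 16.3200
F_muscle = 229.8592


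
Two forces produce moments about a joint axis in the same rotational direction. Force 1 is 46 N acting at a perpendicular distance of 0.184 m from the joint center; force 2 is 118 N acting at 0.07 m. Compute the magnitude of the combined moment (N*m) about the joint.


M = F1 * d1 + F2 * d2
M = 46 * 0.184 + 118 * 0.07
M = 8.4640 + 8.2600
M = 16.7240


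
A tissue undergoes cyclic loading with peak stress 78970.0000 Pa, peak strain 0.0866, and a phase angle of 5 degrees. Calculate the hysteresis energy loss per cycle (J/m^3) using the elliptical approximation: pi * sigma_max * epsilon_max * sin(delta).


E_loss = pi * sigma_max * epsilon_max * sin(delta)
delta = 5 deg = 0.0873 rad
sin(delta) = 0.0872
E_loss = pi * 78970.0000 * 0.0866 * 0.0872
E_loss = 1872.5176


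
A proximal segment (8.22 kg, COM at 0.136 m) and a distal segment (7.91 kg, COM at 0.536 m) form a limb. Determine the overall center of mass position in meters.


COM = (m1*x1 + m2*x2) / (m1 + m2)
COM = (8.22*0.136 + 7.91*0.536) / (8.22 + 7.91)
Numerator = 5.3577
Denominator = 16.1300
COM = 0.3322


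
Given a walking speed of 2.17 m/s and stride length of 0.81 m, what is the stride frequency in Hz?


f = v / stride_length
f = 2.17 / 0.81
f = 2.6790


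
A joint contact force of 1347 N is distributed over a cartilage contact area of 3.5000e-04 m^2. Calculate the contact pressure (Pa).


P = F / A
P = 1347 / 3.5000e-04
P = 3.8486e+06


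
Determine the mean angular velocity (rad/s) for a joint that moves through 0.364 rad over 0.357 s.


omega = delta_theta / delta_t
omega = 0.364 / 0.357
omega = 1.0196


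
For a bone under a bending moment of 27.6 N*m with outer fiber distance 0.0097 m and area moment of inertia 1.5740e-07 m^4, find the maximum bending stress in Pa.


sigma = M * c / I
sigma = 27.6 * 0.0097 / 1.5740e-07
M * c = 0.2677
sigma = 1.7009e+06


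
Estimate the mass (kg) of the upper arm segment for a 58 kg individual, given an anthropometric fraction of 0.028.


m_segment = body_mass * fraction
m_segment = 58 * 0.028
m_segment = 1.6240


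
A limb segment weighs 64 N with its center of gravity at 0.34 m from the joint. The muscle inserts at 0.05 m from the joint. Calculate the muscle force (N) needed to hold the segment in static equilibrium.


F_muscle = W * d_load / d_muscle
F_muscle = 64 * 0.34 / 0.05
Numerator = 21.7600
F_muscle = 435.2000


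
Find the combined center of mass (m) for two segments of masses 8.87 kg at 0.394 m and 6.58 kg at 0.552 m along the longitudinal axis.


COM = (m1*x1 + m2*x2) / (m1 + m2)
COM = (8.87*0.394 + 6.58*0.552) / (8.87 + 6.58)
Numerator = 7.1269
Denominator = 15.4500
COM = 0.4613


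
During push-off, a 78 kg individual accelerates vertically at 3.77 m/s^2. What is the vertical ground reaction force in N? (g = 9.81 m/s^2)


GRF = m * (g + a)
GRF = 78 * (9.81 + 3.77)
GRF = 78 * 13.5800
GRF = 1059.2400


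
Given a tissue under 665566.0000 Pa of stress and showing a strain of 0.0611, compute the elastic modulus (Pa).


E = stress / strain
E = 665566.0000 / 0.0611
E = 1.0893e+07


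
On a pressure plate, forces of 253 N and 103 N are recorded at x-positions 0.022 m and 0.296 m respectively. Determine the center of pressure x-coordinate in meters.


COP_x = (F1*x1 + F2*x2) / (F1 + F2)
COP_x = (253*0.022 + 103*0.296) / (253 + 103)
Numerator = 36.0540
Denominator = 356
COP_x = 0.1013


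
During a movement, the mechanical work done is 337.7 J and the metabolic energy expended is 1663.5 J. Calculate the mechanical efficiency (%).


eta = (W_mech / E_meta) * 100
eta = (337.7 / 1663.5) * 100
ratio = 0.2030
eta = 20.3006


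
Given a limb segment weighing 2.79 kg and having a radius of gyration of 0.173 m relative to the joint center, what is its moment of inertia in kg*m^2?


I = m * k^2
I = 2.79 * 0.173^2
k^2 = 0.0299
I = 0.0835


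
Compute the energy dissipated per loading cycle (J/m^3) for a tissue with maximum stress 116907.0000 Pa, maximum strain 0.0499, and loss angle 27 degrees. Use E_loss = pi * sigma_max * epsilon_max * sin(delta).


E_loss = pi * sigma_max * epsilon_max * sin(delta)
delta = 27 deg = 0.4712 rad
sin(delta) = 0.4540
E_loss = pi * 116907.0000 * 0.0499 * 0.4540
E_loss = 8320.2754


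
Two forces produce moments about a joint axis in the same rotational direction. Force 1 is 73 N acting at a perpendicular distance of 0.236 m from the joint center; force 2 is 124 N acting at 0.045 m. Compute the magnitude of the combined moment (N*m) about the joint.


M = F1 * d1 + F2 * d2
M = 73 * 0.236 + 124 * 0.045
M = 17.2280 + 5.5800
M = 22.8080


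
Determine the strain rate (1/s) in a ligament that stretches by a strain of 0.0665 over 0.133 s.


strain_rate = delta_strain / delta_t
strain_rate = 0.0665 / 0.133
strain_rate = 0.5000


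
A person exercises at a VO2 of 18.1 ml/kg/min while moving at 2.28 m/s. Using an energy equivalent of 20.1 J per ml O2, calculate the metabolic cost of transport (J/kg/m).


Power per kg = VO2 * 20.1 / 60
Power per kg = 18.1 * 20.1 / 60 = 6.0635 W/kg
Cost = power_per_kg / speed
Cost = 6.0635 / 2.28
Cost = 2.6594


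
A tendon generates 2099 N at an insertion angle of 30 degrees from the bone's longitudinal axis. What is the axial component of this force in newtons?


F_eff = F_tendon * cos(theta)
theta = 30 deg = 0.5236 rad
cos(theta) = 0.8660
F_eff = 2099 * 0.8660
F_eff = 1817.7873


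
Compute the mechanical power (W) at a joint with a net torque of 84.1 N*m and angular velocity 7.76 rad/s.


P = M * omega
P = 84.1 * 7.76
P = 652.6160


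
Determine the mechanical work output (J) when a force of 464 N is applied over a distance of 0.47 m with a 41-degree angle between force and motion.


W = F * d * cos(theta)
theta = 41 deg = 0.7156 rad
cos(theta) = 0.7547
W = 464 * 0.47 * 0.7547
W = 164.5871


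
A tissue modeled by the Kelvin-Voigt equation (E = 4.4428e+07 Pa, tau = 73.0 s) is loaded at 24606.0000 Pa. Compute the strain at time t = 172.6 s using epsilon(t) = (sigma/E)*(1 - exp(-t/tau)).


epsilon(t) = (sigma/E) * (1 - exp(-t/tau))
sigma/E = 24606.0000 / 4.4428e+07 = 5.5384e-04
exp(-t/tau) = exp(-172.6 / 73.0) = 0.0940
epsilon = 5.5384e-04 * (1 - 0.0940)
epsilon = 5.0177e-04


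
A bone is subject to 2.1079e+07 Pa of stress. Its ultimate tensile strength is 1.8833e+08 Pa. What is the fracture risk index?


FRI = applied / ultimate
FRI = 2.1079e+07 / 1.8833e+08
FRI = 0.1119


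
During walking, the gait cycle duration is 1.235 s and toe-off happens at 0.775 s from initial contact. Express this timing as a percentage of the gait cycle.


pct = (event_time / cycle_time) * 100
pct = (0.775 / 1.235) * 100
ratio = 0.6275
pct = 62.7530


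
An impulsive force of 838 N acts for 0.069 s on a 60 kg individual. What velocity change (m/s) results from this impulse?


J = F * dt = 838 * 0.069 = 57.8220 N*s
delta_v = J / m
delta_v = 57.8220 / 60
delta_v = 0.9637


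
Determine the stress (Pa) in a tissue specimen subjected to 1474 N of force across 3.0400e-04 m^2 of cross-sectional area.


stress = F / A
stress = 1474 / 3.0400e-04
stress = 4.8487e+06


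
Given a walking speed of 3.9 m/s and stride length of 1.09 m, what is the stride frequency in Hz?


f = v / stride_length
f = 3.9 / 1.09
f = 3.5780


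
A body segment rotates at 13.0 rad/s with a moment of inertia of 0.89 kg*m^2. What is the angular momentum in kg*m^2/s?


L = I * omega
L = 0.89 * 13.0
L = 11.5700


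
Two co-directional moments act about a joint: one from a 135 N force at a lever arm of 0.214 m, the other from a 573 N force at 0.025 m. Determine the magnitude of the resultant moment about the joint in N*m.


M = F1 * d1 + F2 * d2
M = 135 * 0.214 + 573 * 0.025
M = 28.8900 + 14.3250
M = 43.2150


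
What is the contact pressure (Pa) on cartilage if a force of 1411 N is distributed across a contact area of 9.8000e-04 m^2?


P = F / A
P = 1411 / 9.8000e-04
P = 1.4398e+06


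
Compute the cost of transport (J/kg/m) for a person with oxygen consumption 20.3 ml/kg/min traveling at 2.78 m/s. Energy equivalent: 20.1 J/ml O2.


Power per kg = VO2 * 20.1 / 60
Power per kg = 20.3 * 20.1 / 60 = 6.8005 W/kg
Cost = power_per_kg / speed
Cost = 6.8005 / 2.78
Cost = 2.4462


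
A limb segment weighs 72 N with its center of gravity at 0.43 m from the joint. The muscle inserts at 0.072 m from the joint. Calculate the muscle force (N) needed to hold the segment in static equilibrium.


F_muscle = W * d_load / d_muscle
F_muscle = 72 * 0.43 / 0.072
Numerator = 30.9600
F_muscle = 430.0000


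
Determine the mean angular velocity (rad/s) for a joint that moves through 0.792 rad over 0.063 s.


omega = delta_theta / delta_t
omega = 0.792 / 0.063
omega = 12.5714


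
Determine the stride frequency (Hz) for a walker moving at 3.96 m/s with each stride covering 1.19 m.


f = v / stride_length
f = 3.96 / 1.19
f = 3.3277


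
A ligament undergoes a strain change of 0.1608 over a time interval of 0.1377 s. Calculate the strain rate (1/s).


strain_rate = delta_strain / delta_t
strain_rate = 0.1608 / 0.1377
strain_rate = 1.1678


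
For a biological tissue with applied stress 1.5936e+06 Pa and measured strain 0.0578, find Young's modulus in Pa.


E = stress / strain
E = 1.5936e+06 / 0.0578
E = 2.7571e+07


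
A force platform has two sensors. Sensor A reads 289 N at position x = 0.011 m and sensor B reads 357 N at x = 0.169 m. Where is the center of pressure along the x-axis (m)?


COP_x = (F1*x1 + F2*x2) / (F1 + F2)
COP_x = (289*0.011 + 357*0.169) / (289 + 357)
Numerator = 63.5120
Denominator = 646
COP_x = 0.0983


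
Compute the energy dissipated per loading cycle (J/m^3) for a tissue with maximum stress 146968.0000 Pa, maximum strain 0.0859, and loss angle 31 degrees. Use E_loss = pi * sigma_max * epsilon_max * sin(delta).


E_loss = pi * sigma_max * epsilon_max * sin(delta)
delta = 31 deg = 0.5411 rad
sin(delta) = 0.5150
E_loss = pi * 146968.0000 * 0.0859 * 0.5150
E_loss = 20427.0267


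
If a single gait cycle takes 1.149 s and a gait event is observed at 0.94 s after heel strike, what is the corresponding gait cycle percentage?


pct = (event_time / cycle_time) * 100
pct = (0.94 / 1.149) * 100
ratio = 0.8181
pct = 81.8103


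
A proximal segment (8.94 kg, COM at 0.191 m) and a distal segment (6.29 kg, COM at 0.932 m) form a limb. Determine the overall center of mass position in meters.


COM = (m1*x1 + m2*x2) / (m1 + m2)
COM = (8.94*0.191 + 6.29*0.932) / (8.94 + 6.29)
Numerator = 7.5698
Denominator = 15.2300
COM = 0.4970


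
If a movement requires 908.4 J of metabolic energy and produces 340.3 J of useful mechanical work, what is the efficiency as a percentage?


eta = (W_mech / E_meta) * 100
eta = (340.3 / 908.4) * 100
ratio = 0.3746
eta = 37.4615


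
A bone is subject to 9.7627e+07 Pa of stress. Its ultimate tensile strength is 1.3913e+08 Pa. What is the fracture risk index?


FRI = applied / ultimate
FRI = 9.7627e+07 / 1.3913e+08
FRI = 0.7017


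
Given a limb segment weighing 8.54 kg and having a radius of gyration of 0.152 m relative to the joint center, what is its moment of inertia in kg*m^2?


I = m * k^2
I = 8.54 * 0.152^2
k^2 = 0.0231
I = 0.1973


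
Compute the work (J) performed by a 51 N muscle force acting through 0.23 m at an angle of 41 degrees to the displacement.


W = F * d * cos(theta)
theta = 41 deg = 0.7156 rad
cos(theta) = 0.7547
W = 51 * 0.23 * 0.7547
W = 8.8527


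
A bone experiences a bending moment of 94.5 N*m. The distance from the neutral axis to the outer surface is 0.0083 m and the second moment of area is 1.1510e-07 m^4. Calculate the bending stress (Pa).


sigma = M * c / I
sigma = 94.5 * 0.0083 / 1.1510e-07
M * c = 0.7843
sigma = 6.8145e+06


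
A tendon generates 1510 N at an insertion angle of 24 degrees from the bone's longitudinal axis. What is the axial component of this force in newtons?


F_eff = F_tendon * cos(theta)
theta = 24 deg = 0.4189 rad
cos(theta) = 0.9135
F_eff = 1510 * 0.9135
F_eff = 1379.4536


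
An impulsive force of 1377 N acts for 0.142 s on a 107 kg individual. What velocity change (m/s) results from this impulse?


J = F * dt = 1377 * 0.142 = 195.5340 N*s
delta_v = J / m
delta_v = 195.5340 / 107
delta_v = 1.8274


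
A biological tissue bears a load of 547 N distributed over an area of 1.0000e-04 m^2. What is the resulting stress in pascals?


stress = F / A
stress = 547 / 1.0000e-04
stress = 5.4700e+06


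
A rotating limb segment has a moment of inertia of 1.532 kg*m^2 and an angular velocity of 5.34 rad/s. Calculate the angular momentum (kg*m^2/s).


L = I * omega
L = 1.532 * 5.34
L = 8.1809


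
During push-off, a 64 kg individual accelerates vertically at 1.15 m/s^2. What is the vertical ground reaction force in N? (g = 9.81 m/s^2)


GRF = m * (g + a)
GRF = 64 * (9.81 + 1.15)
GRF = 64 * 10.9600
GRF = 701.4400


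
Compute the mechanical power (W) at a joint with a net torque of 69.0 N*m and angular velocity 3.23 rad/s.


P = M * omega
P = 69.0 * 3.23
P = 222.8700


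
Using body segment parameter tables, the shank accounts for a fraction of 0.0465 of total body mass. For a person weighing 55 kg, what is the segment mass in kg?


m_segment = body_mass * fraction
m_segment = 55 * 0.0465
m_segment = 2.5575


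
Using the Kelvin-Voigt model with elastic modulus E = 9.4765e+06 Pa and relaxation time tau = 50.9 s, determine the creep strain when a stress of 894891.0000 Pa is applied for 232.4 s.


epsilon(t) = (sigma/E) * (1 - exp(-t/tau))
sigma/E = 894891.0000 / 9.4765e+06 = 0.0944
exp(-t/tau) = exp(-232.4 / 50.9) = 0.0104
epsilon = 0.0944 * (1 - 0.0104)
epsilon = 0.0935


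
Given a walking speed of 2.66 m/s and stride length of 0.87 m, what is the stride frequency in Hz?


f = v / stride_length
f = 2.66 / 0.87
f = 3.0575


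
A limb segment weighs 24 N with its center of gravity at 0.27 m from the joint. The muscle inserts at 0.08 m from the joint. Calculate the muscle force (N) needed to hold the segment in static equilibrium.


F_muscle = W * d_load / d_muscle
F_muscle = 24 * 0.27 / 0.08
Numerator = 6.4800
F_muscle = 81.0000


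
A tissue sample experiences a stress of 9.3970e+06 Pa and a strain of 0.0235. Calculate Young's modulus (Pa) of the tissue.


E = stress / strain
E = 9.3970e+06 / 0.0235
E = 3.9987e+08


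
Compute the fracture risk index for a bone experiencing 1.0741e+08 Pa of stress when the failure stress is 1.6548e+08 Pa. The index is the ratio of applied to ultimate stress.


FRI = applied / ultimate
FRI = 1.0741e+08 / 1.6548e+08
FRI = 0.6491


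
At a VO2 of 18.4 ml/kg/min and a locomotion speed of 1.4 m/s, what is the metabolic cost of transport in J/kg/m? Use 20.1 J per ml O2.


Power per kg = VO2 * 20.1 / 60
Power per kg = 18.4 * 20.1 / 60 = 6.1640 W/kg
Cost = power_per_kg / speed
Cost = 6.1640 / 1.4
Cost = 4.4029


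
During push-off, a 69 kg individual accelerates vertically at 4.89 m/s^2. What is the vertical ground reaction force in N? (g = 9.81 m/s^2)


GRF = m * (g + a)
GRF = 69 * (9.81 + 4.89)
GRF = 69 * 14.7000
GRF = 1014.3000


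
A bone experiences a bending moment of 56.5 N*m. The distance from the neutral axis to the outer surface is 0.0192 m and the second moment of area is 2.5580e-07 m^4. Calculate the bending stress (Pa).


sigma = M * c / I
sigma = 56.5 * 0.0192 / 2.5580e-07
M * c = 1.0848
sigma = 4.2408e+06


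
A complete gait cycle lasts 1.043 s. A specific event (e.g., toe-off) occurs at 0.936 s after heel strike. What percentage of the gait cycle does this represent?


pct = (event_time / cycle_time) * 100
pct = (0.936 / 1.043) * 100
ratio = 0.8974
pct = 89.7411


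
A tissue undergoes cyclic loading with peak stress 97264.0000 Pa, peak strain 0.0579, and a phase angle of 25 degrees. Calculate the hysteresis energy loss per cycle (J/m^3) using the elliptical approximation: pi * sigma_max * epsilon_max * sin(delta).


E_loss = pi * sigma_max * epsilon_max * sin(delta)
delta = 25 deg = 0.4363 rad
sin(delta) = 0.4226
E_loss = pi * 97264.0000 * 0.0579 * 0.4226
E_loss = 7477.0248


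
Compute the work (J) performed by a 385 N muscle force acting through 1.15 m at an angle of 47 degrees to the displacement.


W = F * d * cos(theta)
theta = 47 deg = 0.8203 rad
cos(theta) = 0.6820
W = 385 * 1.15 * 0.6820
W = 301.9548


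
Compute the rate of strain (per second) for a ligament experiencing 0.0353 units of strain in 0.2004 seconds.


strain_rate = delta_strain / delta_t
strain_rate = 0.0353 / 0.2004
strain_rate = 0.1761


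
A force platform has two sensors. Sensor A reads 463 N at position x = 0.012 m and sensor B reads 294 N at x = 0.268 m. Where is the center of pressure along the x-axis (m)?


COP_x = (F1*x1 + F2*x2) / (F1 + F2)
COP_x = (463*0.012 + 294*0.268) / (463 + 294)
Numerator = 84.3480
Denominator = 757
COP_x = 0.1114


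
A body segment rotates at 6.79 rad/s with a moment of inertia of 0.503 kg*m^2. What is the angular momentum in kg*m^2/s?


L = I * omega
L = 0.503 * 6.79
L = 3.4154


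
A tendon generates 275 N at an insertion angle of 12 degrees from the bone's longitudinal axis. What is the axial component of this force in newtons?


F_eff = F_tendon * cos(theta)
theta = 12 deg = 0.2094 rad
cos(theta) = 0.9781
F_eff = 275 * 0.9781
F_eff = 268.9906


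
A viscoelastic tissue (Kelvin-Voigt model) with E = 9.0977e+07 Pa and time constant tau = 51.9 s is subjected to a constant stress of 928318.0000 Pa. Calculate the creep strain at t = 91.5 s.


epsilon(t) = (sigma/E) * (1 - exp(-t/tau))
sigma/E = 928318.0000 / 9.0977e+07 = 0.0102
exp(-t/tau) = exp(-91.5 / 51.9) = 0.1715
epsilon = 0.0102 * (1 - 0.1715)
epsilon = 0.0085


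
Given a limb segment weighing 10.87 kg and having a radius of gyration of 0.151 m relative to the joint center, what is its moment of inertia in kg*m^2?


I = m * k^2
I = 10.87 * 0.151^2
k^2 = 0.0228
I = 0.2478


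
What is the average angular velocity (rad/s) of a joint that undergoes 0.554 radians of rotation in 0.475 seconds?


omega = delta_theta / delta_t
omega = 0.554 / 0.475
omega = 1.1663


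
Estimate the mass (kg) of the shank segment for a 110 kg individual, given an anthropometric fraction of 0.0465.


m_segment = body_mass * fraction
m_segment = 110 * 0.0465
m_segment = 5.1150


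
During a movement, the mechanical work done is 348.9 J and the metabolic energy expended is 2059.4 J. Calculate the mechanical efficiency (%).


eta = (W_mech / E_meta) * 100
eta = (348.9 / 2059.4) * 100
ratio = 0.1694
eta = 16.9418


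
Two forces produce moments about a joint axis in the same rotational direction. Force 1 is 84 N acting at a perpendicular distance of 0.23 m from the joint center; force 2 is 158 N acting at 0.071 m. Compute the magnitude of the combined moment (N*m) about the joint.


M = F1 * d1 + F2 * d2
M = 84 * 0.23 + 158 * 0.071
M = 19.3200 + 11.2180
M = 30.5380


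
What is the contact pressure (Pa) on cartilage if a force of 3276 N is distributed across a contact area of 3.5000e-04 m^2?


P = F / A
P = 3276 / 3.5000e-04
P = 9.3600e+06


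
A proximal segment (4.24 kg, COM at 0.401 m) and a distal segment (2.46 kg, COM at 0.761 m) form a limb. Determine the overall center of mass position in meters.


COM = (m1*x1 + m2*x2) / (m1 + m2)
COM = (4.24*0.401 + 2.46*0.761) / (4.24 + 2.46)
Numerator = 3.5723
Denominator = 6.7000
COM = 0.5332


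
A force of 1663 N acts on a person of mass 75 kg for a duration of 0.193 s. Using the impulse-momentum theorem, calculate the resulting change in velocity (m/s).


J = F * dt = 1663 * 0.193 = 320.9590 N*s
delta_v = J / m
delta_v = 320.9590 / 75
delta_v = 4.2795


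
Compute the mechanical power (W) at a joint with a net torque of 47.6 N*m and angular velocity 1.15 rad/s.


P = M * omega
P = 47.6 * 1.15
P = 54.7400


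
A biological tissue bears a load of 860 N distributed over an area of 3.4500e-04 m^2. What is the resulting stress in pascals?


stress = F / A
stress = 860 / 3.4500e-04
stress = 2.4928e+06
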